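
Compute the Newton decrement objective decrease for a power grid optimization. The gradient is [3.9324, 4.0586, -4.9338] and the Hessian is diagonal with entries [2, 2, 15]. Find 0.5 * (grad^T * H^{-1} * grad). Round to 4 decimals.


Step 1: H is diagonal, so H^(-1) * g = [1.9662, 2.0293, -0.3289].
Step 2: g^T H^(-1) g = sum_i g_i^2 / H_ii
  = (3.9324)^2/2 + (4.0586)^2/2 + (-4.9338)^2/15
  = 7.7319 + 8.2361 + 1.6228 = 17.5908
Step 3: Objective decrease = 0.5 * g^T H^(-1) g = 8.7954


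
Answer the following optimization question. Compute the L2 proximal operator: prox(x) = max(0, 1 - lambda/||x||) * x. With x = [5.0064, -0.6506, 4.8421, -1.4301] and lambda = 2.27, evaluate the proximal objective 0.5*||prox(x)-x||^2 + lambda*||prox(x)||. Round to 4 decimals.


Step 1: Compute ||x||.
||x|| = 7.1399
Step 2: Compute scaling factor.
scale = max(0, 1 - 2.27/7.1399) = 0.6821
Step 3: prox(x) = [3.4147, -0.4438, 3.3026, -0.9754]
||prox(x)|| = 4.8699
Step 4: Proximal objective.
0.5*||prox-x||^2 = 2.5765
lambda*||prox|| = 11.0547
Total = 13.6312


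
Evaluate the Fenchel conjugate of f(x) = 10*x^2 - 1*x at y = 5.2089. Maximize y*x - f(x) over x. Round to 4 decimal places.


f*(y) = sup_x {y*x - a*x^2 - b*x} = sup_x {(y-b)*x - a*x^2}
FOC: (y - b) - 2a*x = 0 => x* = (y - b)/(2a)
x* = (5.2089 + 1)/(2*10) = 0.3104
f*(5.2089) = (y-b)^2/(4a) = (5.2089 + 1)^2/(4*10)
= 38.5504/40 = 0.9638


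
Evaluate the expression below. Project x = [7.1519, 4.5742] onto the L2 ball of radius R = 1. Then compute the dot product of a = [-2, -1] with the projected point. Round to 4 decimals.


Step 1: Compute ||x|| (intermediates to 6 decimals).
||x|| = sqrt(7.1519^2 + 4.5742^2) = 8.489581
Step 2: Project.
Since ||x|| > R, scale = R/||x|| = 1/8.489581 = 0.117791, proj(x) = scale * x
proj(x) = [0.842429, 0.5388]
Step 3: Dot product.
a^T * proj(x) = -2*0.842429 - 1*0.5388 = -2.2237


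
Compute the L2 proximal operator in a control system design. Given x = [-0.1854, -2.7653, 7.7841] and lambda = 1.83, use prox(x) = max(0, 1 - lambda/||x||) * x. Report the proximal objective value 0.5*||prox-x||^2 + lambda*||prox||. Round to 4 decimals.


Step 1: Compute ||x||.
||x|| = 8.2628
Step 2: Compute scaling factor.
scale = max(0, 1 - 1.83/8.2628) = 0.7785
Step 3: prox(x) = [-0.1443, -2.1529, 6.0601]
||prox(x)|| = 6.4328
Step 4: Proximal objective.
0.5*||prox-x||^2 = 1.6745
lambda*||prox|| = 11.772
Total = 13.4464


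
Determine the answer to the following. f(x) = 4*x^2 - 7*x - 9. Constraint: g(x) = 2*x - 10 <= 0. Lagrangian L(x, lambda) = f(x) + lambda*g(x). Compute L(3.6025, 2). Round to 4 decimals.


Step 1: Evaluate f(x).
f(3.6025) = 4*3.6025^2 - 7*3.6025 - 9 = 17.6945
Step 2: Evaluate g(x).
g(3.6025) = 2*3.6025 - 10 = -2.795
Step 3: Compute Lagrangian.
L = 17.6945 + 2*-2.795 = 12.1045


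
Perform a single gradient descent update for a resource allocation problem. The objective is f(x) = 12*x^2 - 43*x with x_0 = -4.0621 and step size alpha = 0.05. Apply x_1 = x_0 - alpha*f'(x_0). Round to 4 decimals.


We compute the gradient at x_0 and apply the update.
f'(x) = 24*x - 43
f'(-4.0621) = 24*-4.0621 - 43 = -140.4904
x_1 = -4.0621 - 0.05*-140.4904 = 2.9624


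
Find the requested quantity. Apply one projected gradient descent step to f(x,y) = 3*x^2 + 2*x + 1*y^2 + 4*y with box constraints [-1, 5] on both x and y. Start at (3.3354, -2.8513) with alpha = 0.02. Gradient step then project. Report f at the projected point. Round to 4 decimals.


Step 1: Compute gradient at (3.3354, -2.8513).
grad_x = 2*3*3.3354 + 2 = 22.0124
grad_y = 2*1*-2.8513 + 4 = -1.7026
Step 2: Gradient step.
x_raw = 3.3354 - 0.02*22.0124 = 2.8952
y_raw = -2.8513 - 0.02*-1.7026 = -2.8172
Step 3: Project onto [-1, 5].
x_proj = clip(2.8952) = 2.8952
y_proj = clip(-2.8172) = -1.0
Step 4: Evaluate f.
f(2.8952, -1.0) = 27.936


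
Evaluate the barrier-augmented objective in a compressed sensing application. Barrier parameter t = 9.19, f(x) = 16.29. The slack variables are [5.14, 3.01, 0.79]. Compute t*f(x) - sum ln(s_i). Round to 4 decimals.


Step 1: Compute log-barrier.
ln values: [1.6371, 1.1019, -0.2357]
phi = -(1.6371 + 1.1019 - 0.2357) = -2.5033
Step 2: Compute augmented objective.
t*f(x) = 9.19*16.29 = 149.7051
Total = 149.7051 - 2.5033 = 147.2018


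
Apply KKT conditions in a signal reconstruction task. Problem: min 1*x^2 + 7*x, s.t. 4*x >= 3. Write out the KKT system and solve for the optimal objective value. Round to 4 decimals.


Step 1: Try lambda = 0 (constraint inactive).
x_unc = -7/(2*1) = -3.5
Check: 4*-3.5 = -14.0 < 3 -- violated!
Step 2: Constraint must be active: 4*x = 3
x* = 3/4 = 0.75
lambda = (2*1*0.75 + 7)/4 = 2.125
Step 3: Compute optimal value.
f(x*) = 1*0.75^2 + 7*0.75 = 5.8125


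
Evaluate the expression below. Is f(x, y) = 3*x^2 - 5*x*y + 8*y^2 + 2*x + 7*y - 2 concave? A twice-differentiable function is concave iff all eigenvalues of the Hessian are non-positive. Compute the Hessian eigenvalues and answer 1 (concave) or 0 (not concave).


The Hessian of f(x,y) = 3*x^2 - 5*x*y + 8*y^2 + 2*x + 7*y - 2 is:
H = [[6, -5], [-5, 16]]
Trace = 6 + 16 = 22
Determinant = 6*16 - (-5)^2 = 71
Discriminant = (22)^2 - 4*71 = 200.0
Eigenvalues: lambda_1 = 3.9289, lambda_2 = 18.0711
The function is not concave.

0


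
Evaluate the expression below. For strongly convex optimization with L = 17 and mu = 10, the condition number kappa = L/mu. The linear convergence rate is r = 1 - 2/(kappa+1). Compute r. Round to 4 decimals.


Step 1: Compute the condition number.
kappa = L/mu = 17/10 = 1.7
Step 2: Compute the convergence rate.
r = 1 - 2/(kappa + 1) = 1 - 2*mu/(L + mu) = (L - mu)/(L + mu) = 7/27 = 0.2593


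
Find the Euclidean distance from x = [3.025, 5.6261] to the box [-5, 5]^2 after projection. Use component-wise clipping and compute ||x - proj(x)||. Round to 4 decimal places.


Project each component onto [-5, 5].
clip(3.025) = 3.025, clip(5.6261) = 5.0
Projection = [3.025, 5.0]
Squared diffs: [0.0, 0.392]
Distance = sqrt(0.392) = 0.6261


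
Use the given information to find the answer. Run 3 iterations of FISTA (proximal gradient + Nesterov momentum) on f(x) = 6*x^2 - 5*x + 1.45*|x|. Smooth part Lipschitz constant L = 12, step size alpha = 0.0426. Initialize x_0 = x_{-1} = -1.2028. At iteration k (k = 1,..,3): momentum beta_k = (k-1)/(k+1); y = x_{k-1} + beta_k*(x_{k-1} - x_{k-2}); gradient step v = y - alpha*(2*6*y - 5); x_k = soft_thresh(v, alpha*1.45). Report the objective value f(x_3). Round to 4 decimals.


FISTA on f(x) = 6*x^2 - 5*x + 1.45*|x|
L = 12, alpha = 0.0426
Iteration 1: beta = 0.0, y = -1.2028 + 0.0*(-1.2028 + 1.2028) = -1.2028
  grad(y) = -19.4336, v = y - alpha*grad = -0.3749
  prox(v) = soft_thresh(-0.3749, 0.0618) = -0.3132
Iteration 2: beta = 0.3333, y = -0.3132 + 0.3333*(-0.3132 + 1.2028) = -0.0166
  grad(y) = -5.1993, v = y - alpha*grad = 0.2049
  prox(v) = soft_thresh(0.2049, 0.0618) = 0.1431
Iteration 3: beta = 0.5, y = 0.1431 + 0.5*(0.1431 + 0.3132) = 0.3712
  grad(y) = -0.5451, v = y - alpha*grad = 0.3945
  prox(v) = soft_thresh(0.3945, 0.0618) = 0.3327
f(x_3) = 6*0.3327^2 - 5*0.3327 + 1.45*|0.3327| = -0.517


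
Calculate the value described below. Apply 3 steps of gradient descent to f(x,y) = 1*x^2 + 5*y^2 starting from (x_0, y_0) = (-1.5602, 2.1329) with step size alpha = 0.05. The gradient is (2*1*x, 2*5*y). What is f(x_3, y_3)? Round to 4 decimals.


Gradient descent on f(x,y) = 1*x^2 + 5*y^2.
Starting point: (-1.5602, 2.1329), alpha = 0.05
Step 1: grad_x = 2*1*-1.5602 = -3.1204, grad_y = 2*5*2.1329 = 21.329
  x_1 = -1.5602 - 0.05*-3.1204 = -1.4042
  y_1 = 2.1329 - 0.05*21.329 = 1.0665
Step 2: grad_x = 2*1*-1.4042 = -2.8084, grad_y = 2*5*1.0665 = 10.6645
  x_2 = -1.4042 - 0.05*-2.8084 = -1.2638
  y_2 = 1.0665 - 0.05*10.6645 = 0.5332
Step 3: grad_x = 2*1*-1.2638 = -2.5275, grad_y = 2*5*0.5332 = 5.3323
  x_3 = -1.2638 - 0.05*-2.5275 = -1.1374
  y_3 = 0.5332 - 0.05*5.3323 = 0.2666
f(-1.1374, 0.2666) = 1*(-1.1374)^2 + 5*0.2666^2 = 1.6491


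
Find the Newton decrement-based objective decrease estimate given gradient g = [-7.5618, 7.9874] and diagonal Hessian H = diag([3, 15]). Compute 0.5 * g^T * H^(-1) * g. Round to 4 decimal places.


Step 1: H is diagonal, so H^(-1) * g = [-2.5206, 0.5325].
Step 2: g^T H^(-1) g = sum_i g_i^2 / H_ii
  = (-7.5618)^2/3 + (7.9874)^2/15
  = 19.0603 + 4.2532 = 23.3135
Step 3: Objective decrease = 0.5 * g^T H^(-1) g = 11.6568


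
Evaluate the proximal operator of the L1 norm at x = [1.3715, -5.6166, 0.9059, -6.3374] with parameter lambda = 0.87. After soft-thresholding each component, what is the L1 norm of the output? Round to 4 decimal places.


Soft-thresholding with lambda = 0.87:
prox(1.3715) = sign(1.3715)*max(|1.3715| - 0.87, 0) = 0.5015
prox(-5.6166) = sign(-5.6166)*max(|-5.6166| - 0.87, 0) = -4.7466
prox(0.9059) = sign(0.9059)*max(|0.9059| - 0.87, 0) = 0.0359
prox(-6.3374) = sign(-6.3374)*max(|-6.3374| - 0.87, 0) = -5.4674
prox(x) = [0.5015, -4.7466, 0.0359, -5.4674]
||prox(x)||_1 = 0.5015 + 4.7466 + 0.0359 + 5.4674 = 10.7514


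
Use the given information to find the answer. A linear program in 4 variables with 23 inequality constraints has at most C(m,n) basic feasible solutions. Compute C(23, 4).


Each vertex corresponds to some choice of n active constraints out of m, so the number of vertices is at most C(m, n) = m! / (n!(m-n)!).
m = 23, n = 4
Numerator: 23 * 22 * 21 * 20
Denominator: 4! = 24
C(23, 4) = 8855


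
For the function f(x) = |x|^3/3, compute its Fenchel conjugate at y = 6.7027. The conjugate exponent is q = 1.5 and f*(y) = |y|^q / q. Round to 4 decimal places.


The conjugate exponent q satisfies 1/p + 1/q = 1.
p = 3, so q = 3/(3 - 1) = 1.5
|y|^q = 6.7027^1.5 = 17.353
f*(6.7027) = 17.353 / 1.5 = 11.5687


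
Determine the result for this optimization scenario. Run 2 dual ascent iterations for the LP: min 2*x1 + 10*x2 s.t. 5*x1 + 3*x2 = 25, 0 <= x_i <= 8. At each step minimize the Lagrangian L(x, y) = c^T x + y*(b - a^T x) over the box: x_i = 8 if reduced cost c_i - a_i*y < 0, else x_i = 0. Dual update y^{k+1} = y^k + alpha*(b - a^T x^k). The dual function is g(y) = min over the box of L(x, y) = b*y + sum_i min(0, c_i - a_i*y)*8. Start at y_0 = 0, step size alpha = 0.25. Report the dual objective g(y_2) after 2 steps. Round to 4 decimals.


Dual ascent for LP: min 2*x1 + 10*x2, 5*x1 + 3*x2 = 25, 0 <= x_i <= 8
Step 1: y^k = 0.0, reduced costs: (2.0, 10.0)
  x^k = (0.0, 0.0), subgradient = b - a^T x = 25.0
  y^{k+1} = 0.0 + 0.25*25.0 = 6.25
Step 2: y^k = 6.25, reduced costs: (-29.25, -8.75)
  x^k = (8.0, 8.0), subgradient = b - a^T x = -39.0
  y^{k+1} = 6.25 + 0.25*-39.0 = -3.5
Dual objective at y_2 = -3.5: reduced costs (19.5, 20.5), box minimizer x = (0.0, 0.0)
g(y_2) = b*y + (c1 - a1*y)*x1 + (c2 - a2*y)*x2 = 25*(-3.5) + 19.5*0.0 + 20.5*0.0 = -87.5 + 0.0 + 0.0 = -87.5


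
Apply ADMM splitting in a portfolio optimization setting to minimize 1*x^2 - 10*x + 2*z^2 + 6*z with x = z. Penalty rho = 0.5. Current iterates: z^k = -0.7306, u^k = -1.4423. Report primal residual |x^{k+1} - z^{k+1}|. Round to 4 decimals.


ADMM iteration with rho = 0.5, z^k = -0.7306, u^k = -1.4423
Step 1: x-update.
Minimize 1*x^2 - 10*x + (0.5/2)*(x + 0.7306 - 1.4423)^2
FOC: (2*1 + 0.5)*x = 10 + 0.5*(-0.7306 + 1.4423)
x^{k+1} = 4.1423
Step 2: z-update.
Minimize 2*z^2 + 6*z + (0.5/2)*(4.1423 - z - 1.4423)^2
FOC: (2*2 + 0.5)*z = -6 + 0.5*(4.1423 - 1.4423)
z^{k+1} = -1.0333
Step 3: u-update.
u^{k+1} = -1.4423 + 4.1423 + 1.0333 = 3.7334
Step 4: Primal residual = |4.1423 + 1.0333| = 5.1757


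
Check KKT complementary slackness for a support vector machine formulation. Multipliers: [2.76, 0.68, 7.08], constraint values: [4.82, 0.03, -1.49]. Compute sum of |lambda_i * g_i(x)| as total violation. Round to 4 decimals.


KKT complementary slackness check:
lambda_1 * g_1 = 2.76 * 4.82 = 13.3032
lambda_2 * g_2 = 0.68 * 0.03 = 0.0204
lambda_3 * g_3 = 7.08 * -1.49 = -10.5492
Total violation = 13.3032 + 0.0204 + 10.5492 = 23.8728


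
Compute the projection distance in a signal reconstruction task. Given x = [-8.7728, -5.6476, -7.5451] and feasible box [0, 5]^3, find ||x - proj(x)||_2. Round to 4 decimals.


Project each component onto [0, 5].
clip(-8.7728) = 0.0, clip(-5.6476) = 0.0, clip(-7.5451) = 0.0
Projection = [0.0, 0.0, 0.0]
Squared diffs: [76.962, 31.8954, 56.9285]
Distance = sqrt(165.7859) = 12.8758


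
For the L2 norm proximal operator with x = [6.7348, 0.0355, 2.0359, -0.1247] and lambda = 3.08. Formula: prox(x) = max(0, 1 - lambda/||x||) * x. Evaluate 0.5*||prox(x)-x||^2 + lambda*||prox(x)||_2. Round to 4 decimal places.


Step 1: Compute ||x||.
||x|| = 7.037
Step 2: Compute scaling factor.
scale = max(0, 1 - 3.08/7.037) = 0.5623
Step 3: prox(x) = [3.7871, 0.02, 1.1448, -0.0701]
||prox(x)|| = 3.957
Step 4: Proximal objective.
0.5*||prox-x||^2 = 4.7432
lambda*||prox|| = 12.1876
Total = 16.9307


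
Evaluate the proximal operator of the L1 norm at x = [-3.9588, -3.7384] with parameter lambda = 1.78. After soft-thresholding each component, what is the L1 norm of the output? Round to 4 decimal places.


Soft-thresholding with lambda = 1.78:
prox(-3.9588) = sign(-3.9588)*max(|-3.9588| - 1.78, 0) = -2.1788
prox(-3.7384) = sign(-3.7384)*max(|-3.7384| - 1.78, 0) = -1.9584
prox(x) = [-2.1788, -1.9584]
||prox(x)||_1 = 2.1788 + 1.9584 = 4.1372


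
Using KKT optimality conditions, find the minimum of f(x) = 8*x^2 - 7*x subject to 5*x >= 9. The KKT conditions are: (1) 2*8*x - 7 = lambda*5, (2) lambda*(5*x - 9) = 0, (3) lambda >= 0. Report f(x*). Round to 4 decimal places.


Step 1: Try lambda = 0 (constraint inactive).
x_unc = 7/(2*8) = 0.4375
Check: 5*0.4375 = 2.1875 < 9 -- violated!
Step 2: Constraint must be active: 5*x = 9
x* = 9/5 = 1.8
lambda = (2*8*1.8 - 7)/5 = 4.36
Step 3: Compute optimal value.
f(x*) = 8*1.8^2 - 7*1.8 = 13.32


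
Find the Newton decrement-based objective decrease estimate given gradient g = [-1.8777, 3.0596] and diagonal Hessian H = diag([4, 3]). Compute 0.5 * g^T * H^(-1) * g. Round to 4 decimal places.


Step 1: H is diagonal, so H^(-1) * g = [-0.4694, 1.0199].
Step 2: g^T H^(-1) g = sum_i g_i^2 / H_ii
  = (-1.8777)^2/4 + (3.0596)^2/3
  = 0.8814 + 3.1204 = 4.0018
Step 3: Objective decrease = 0.5 * g^T H^(-1) g = 2.0009


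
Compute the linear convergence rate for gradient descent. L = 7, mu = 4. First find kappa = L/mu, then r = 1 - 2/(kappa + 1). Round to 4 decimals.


Step 1: Compute the condition number.
kappa = L/mu = 7/4 = 1.75
Step 2: Compute the convergence rate.
r = 1 - 2/(kappa + 1) = 1 - 2*mu/(L + mu) = (L - mu)/(L + mu) = 3/11 = 0.2727


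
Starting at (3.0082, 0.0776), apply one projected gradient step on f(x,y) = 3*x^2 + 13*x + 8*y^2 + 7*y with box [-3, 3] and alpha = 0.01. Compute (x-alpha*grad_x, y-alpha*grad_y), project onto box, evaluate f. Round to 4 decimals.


Step 1: Compute gradient at (3.0082, 0.0776).
grad_x = 2*3*3.0082 + 13 = 31.0492
grad_y = 2*8*0.0776 + 7 = 8.2416
Step 2: Gradient step.
x_raw = 3.0082 - 0.01*31.0492 = 2.6977
y_raw = 0.0776 - 0.01*8.2416 = -0.0048
Step 3: Project onto [-3, 3].
x_proj = clip(2.6977) = 2.6977
y_proj = clip(-0.0048) = -0.0048
Step 4: Evaluate f.
f(2.6977, -0.0048) = 56.8696


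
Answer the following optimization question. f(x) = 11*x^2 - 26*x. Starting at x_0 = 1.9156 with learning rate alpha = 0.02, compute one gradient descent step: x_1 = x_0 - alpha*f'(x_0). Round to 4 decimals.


We compute the gradient at x_0 and apply the update.
f'(x) = 22*x - 26
f'(1.9156) = 22*1.9156 - 26 = 16.1432
x_1 = 1.9156 - 0.02*16.1432 = 1.5927


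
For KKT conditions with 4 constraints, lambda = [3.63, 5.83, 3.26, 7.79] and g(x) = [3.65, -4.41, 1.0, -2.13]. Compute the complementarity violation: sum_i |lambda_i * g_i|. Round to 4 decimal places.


KKT complementary slackness check:
lambda_1 * g_1 = 3.63 * 3.65 = 13.2495
lambda_2 * g_2 = 5.83 * -4.41 = -25.7103
lambda_3 * g_3 = 3.26 * 1.0 = 3.26
lambda_4 * g_4 = 7.79 * -2.13 = -16.5927
Total violation = 13.2495 + 25.7103 + 3.26 + 16.5927 = 58.8125


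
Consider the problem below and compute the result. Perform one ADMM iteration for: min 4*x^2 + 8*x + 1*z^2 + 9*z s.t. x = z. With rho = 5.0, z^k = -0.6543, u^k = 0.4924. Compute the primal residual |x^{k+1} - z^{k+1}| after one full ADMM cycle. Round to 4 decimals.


ADMM iteration with rho = 5.0, z^k = -0.6543, u^k = 0.4924
Step 1: x-update.
Minimize 4*x^2 + 8*x + (5.0/2)*(x + 0.6543 + 0.4924)^2
FOC: (2*4 + 5.0)*x = -8 + 5.0*(-0.6543 - 0.4924)
x^{k+1} = -1.0564
Step 2: z-update.
Minimize 1*z^2 + 9*z + (5.0/2)*(-1.0564 - z + 0.4924)^2
FOC: (2*1 + 5.0)*z = -9 + 5.0*(-1.0564 + 0.4924)
z^{k+1} = -1.6886
Step 3: u-update.
u^{k+1} = 0.4924 - 1.0564 + 1.6886 = 1.1246
Step 4: Primal residual = |-1.0564 + 1.6886| = 0.6322


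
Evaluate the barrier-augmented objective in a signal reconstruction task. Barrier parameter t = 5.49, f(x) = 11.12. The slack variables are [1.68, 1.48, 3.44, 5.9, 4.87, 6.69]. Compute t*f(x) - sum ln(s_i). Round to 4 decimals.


Step 1: Compute log-barrier.
ln values: [0.5188, 0.392, 1.2355, 1.775, 1.5831, 1.9006]
phi = -(0.5188 + 0.392 + 1.2355 + 1.775 + 1.5831 + 1.9006) = -7.405
Step 2: Compute augmented objective.
t*f(x) = 5.49*11.12 = 61.0488
Total = 61.0488 - 7.405 = 53.6438


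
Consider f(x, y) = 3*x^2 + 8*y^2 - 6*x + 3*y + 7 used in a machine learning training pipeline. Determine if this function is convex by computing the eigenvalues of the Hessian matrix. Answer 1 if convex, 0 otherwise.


The Hessian of f(x,y) = 3*x^2 + 8*y^2 - 6*x + 3*y + 7 is:
H = [[6, 0], [0, 16]]
Trace = 6 + 16 = 22
Determinant = 6*16 - (0)^2 = 96
Discriminant = (22)^2 - 4*96 = 100.0
Eigenvalues: lambda_1 = 6.0, lambda_2 = 16.0
The function is convex.

1


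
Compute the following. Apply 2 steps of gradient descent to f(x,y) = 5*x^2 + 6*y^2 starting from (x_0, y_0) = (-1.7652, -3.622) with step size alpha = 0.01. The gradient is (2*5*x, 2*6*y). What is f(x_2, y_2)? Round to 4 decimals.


Gradient descent on f(x,y) = 5*x^2 + 6*y^2.
Starting point: (-1.7652, -3.622), alpha = 0.01
Step 1: grad_x = 2*5*-1.7652 = -17.652, grad_y = 2*6*-3.622 = -43.464
  x_1 = -1.7652 - 0.01*-17.652 = -1.5887
  y_1 = -3.622 - 0.01*-43.464 = -3.1874
Step 2: grad_x = 2*5*-1.5887 = -15.8868, grad_y = 2*6*-3.1874 = -38.2483
  x_2 = -1.5887 - 0.01*-15.8868 = -1.4298
  y_2 = -3.1874 - 0.01*-38.2483 = -2.8049
f(-1.4298, -2.8049) = 5*(-1.4298)^2 + 6*(-2.8049)^2 = 57.4258


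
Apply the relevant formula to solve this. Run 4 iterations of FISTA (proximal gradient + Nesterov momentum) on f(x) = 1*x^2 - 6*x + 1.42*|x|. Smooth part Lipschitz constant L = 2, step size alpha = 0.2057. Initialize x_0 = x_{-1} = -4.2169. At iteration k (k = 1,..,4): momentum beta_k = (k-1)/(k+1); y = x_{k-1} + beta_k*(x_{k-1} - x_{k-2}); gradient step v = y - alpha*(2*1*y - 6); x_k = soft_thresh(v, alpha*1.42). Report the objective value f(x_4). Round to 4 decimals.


FISTA on f(x) = 1*x^2 - 6*x + 1.42*|x|
L = 2, alpha = 0.2057
Iteration 1: beta = 0.0, y = -4.2169 + 0.0*(-4.2169 + 4.2169) = -4.2169
  grad(y) = -14.4338, v = y - alpha*grad = -1.2479
  prox(v) = soft_thresh(-1.2479, 0.2921) = -0.9558
Iteration 2: beta = 0.3333, y = -0.9558 + 0.3333*(-0.9558 + 4.2169) = 0.1313
  grad(y) = -5.7375, v = y - alpha*grad = 1.3115
  prox(v) = soft_thresh(1.3115, 0.2921) = 1.0194
Iteration 3: beta = 0.5, y = 1.0194 + 0.5*(1.0194 + 0.9558) = 2.0069
  grad(y) = -1.9861, v = y - alpha*grad = 2.4155
  prox(v) = soft_thresh(2.4155, 0.2921) = 2.1234
Iteration 4: beta = 0.6, y = 2.1234 + 0.6*(2.1234 - 1.0194) = 2.7858
  grad(y) = -0.4284, v = y - alpha*grad = 2.8739
  prox(v) = soft_thresh(2.8739, 0.2921) = 2.5818
f(x_4) = 1*2.5818^2 - 6*2.5818 + 1.42*|2.5818| = -5.1589


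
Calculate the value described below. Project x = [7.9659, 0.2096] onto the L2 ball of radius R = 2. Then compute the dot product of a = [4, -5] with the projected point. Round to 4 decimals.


Step 1: Compute ||x|| (intermediates to 6 decimals).
||x|| = sqrt(7.9659^2 + 0.2096^2) = 7.968657
Step 2: Project.
Since ||x|| > R, scale = R/||x|| = 2/7.968657 = 0.250983, proj(x) = scale * x
proj(x) = [1.999305, 0.052606]
Step 3: Dot product.
a^T * proj(x) = 4*1.999305 - 5*0.052606 = 7.7342


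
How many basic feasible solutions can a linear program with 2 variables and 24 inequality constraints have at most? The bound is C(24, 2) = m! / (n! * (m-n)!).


Each vertex corresponds to some choice of n active constraints out of m, so the number of vertices is at most C(m, n) = m! / (n!(m-n)!).
m = 24, n = 2
Numerator: 24 * 23
Denominator: 2! = 2
C(24, 2) = 276


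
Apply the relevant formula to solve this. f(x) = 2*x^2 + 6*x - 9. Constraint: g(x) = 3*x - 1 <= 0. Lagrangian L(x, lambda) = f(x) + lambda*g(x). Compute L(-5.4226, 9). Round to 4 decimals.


Step 1: Evaluate f(x).
f(-5.4226) = 2*(-5.4226)^2 + 6*(-5.4226) - 9 = 17.2736
Step 2: Evaluate g(x).
g(-5.4226) = 3*-5.4226 - 1 = -17.2678
Step 3: Compute Lagrangian.
L = 17.2736 + 9*-17.2678 = -138.1366


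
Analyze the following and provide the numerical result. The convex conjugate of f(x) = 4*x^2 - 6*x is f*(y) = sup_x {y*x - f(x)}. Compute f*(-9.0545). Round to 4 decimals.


f*(y) = sup_x {y*x - a*x^2 - b*x} = sup_x {(y-b)*x - a*x^2}
FOC: (y - b) - 2a*x = 0 => x* = (y - b)/(2a)
x* = (-9.0545 + 6)/(2*4) = -0.3818
f*(-9.0545) = (y-b)^2/(4a) = (-9.0545 + 6)^2/(4*4)
= 9.33/16 = 0.5831


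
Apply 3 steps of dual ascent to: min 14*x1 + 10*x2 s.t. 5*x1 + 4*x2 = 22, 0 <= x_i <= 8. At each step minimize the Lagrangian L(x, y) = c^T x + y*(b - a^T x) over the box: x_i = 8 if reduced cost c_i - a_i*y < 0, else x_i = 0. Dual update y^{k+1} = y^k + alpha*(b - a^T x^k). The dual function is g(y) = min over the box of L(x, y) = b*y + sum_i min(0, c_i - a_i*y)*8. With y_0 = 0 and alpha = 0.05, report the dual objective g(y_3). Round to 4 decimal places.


Dual ascent for LP: min 14*x1 + 10*x2, 5*x1 + 4*x2 = 22, 0 <= x_i <= 8
Step 1: y^k = 0.0, reduced costs: (14.0, 10.0)
  x^k = (0.0, 0.0), subgradient = b - a^T x = 22.0
  y^{k+1} = 0.0 + 0.05*22.0 = 1.1
Step 2: y^k = 1.1, reduced costs: (8.5, 5.6)
  x^k = (0.0, 0.0), subgradient = b - a^T x = 22.0
  y^{k+1} = 1.1 + 0.05*22.0 = 2.2
Step 3: y^k = 2.2, reduced costs: (3.0, 1.2)
  x^k = (0.0, 0.0), subgradient = b - a^T x = 22.0
  y^{k+1} = 2.2 + 0.05*22.0 = 3.3
Dual objective at y_3 = 3.3: reduced costs (-2.5, -3.2), box minimizer x = (8.0, 8.0)
g(y_3) = b*y + (c1 - a1*y)*x1 + (c2 - a2*y)*x2 = 22*3.3 + (-2.5)*8.0 + (-3.2)*8.0 = 72.6 - 20.0 - 25.6 = 27.0


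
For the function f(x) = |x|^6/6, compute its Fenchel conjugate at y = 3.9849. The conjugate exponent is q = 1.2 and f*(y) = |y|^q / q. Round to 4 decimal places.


The conjugate exponent q satisfies 1/p + 1/q = 1.
p = 6, so q = 6/(6 - 1) = 1.2
|y|^q = 3.9849^1.2 = 5.2541
f*(3.9849) = 5.2541 / 1.2 = 4.3784


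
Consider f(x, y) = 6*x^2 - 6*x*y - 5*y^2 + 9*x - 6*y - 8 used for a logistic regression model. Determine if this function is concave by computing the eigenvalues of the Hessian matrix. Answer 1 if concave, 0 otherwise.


The Hessian of f(x,y) = 6*x^2 - 6*x*y - 5*y^2 + 9*x - 6*y - 8 is:
H = [[12, -6], [-6, -10]]
Trace = 12 - 10 = 2
Determinant = 12*-10 - (-6)^2 = -156
Discriminant = (2)^2 - 4*-156 = 628.0
Eigenvalues: lambda_1 = -11.53, lambda_2 = 13.53
The function is not concave.

0


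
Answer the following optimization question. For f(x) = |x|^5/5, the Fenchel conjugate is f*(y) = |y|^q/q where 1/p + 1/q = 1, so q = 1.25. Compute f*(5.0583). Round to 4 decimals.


The conjugate exponent q satisfies 1/p + 1/q = 1.
p = 5, so q = 5/(5 - 1) = 1.25
|y|^q = 5.0583^1.25 = 7.5859
f*(5.0583) = 7.5859 / 1.25 = 6.0687


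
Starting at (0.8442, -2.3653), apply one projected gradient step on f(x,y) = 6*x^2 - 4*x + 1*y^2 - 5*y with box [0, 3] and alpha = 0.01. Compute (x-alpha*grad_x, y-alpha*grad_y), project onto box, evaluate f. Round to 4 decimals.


Step 1: Compute gradient at (0.8442, -2.3653).
grad_x = 2*6*0.8442 - 4 = 6.1304
grad_y = 2*1*-2.3653 - 5 = -9.7306
Step 2: Gradient step.
x_raw = 0.8442 - 0.01*6.1304 = 0.7829
y_raw = -2.3653 - 0.01*-9.7306 = -2.268
Step 3: Project onto [0, 3].
x_proj = clip(0.7829) = 0.7829
y_proj = clip(-2.268) = 0.0
Step 4: Evaluate f.
f(0.7829, 0.0) = 0.546


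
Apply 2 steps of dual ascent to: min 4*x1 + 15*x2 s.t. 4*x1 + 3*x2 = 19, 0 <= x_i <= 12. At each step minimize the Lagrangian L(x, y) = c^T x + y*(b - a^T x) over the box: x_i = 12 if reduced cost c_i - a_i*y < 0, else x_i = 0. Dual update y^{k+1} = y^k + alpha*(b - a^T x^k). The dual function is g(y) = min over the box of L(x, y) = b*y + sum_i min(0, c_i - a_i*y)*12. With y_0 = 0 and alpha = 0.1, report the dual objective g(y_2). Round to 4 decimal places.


Dual ascent for LP: min 4*x1 + 15*x2, 4*x1 + 3*x2 = 19, 0 <= x_i <= 12
Step 1: y^k = 0.0, reduced costs: (4.0, 15.0)
  x^k = (0.0, 0.0), subgradient = b - a^T x = 19.0
  y^{k+1} = 0.0 + 0.1*19.0 = 1.9
Step 2: y^k = 1.9, reduced costs: (-3.6, 9.3)
  x^k = (12.0, 0.0), subgradient = b - a^T x = -29.0
  y^{k+1} = 1.9 + 0.1*-29.0 = -1.0
Dual objective at y_2 = -1.0: reduced costs (8.0, 18.0), box minimizer x = (0.0, 0.0)
g(y_2) = b*y + (c1 - a1*y)*x1 + (c2 - a2*y)*x2 = 19*(-1.0) + 8.0*0.0 + 18.0*0.0 = -19.0 + 0.0 + 0.0 = -19.0


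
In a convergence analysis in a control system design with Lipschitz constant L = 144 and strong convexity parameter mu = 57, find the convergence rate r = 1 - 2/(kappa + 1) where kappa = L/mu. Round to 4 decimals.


Step 1: Compute the condition number.
kappa = L/mu = 144/57 = 2.5263
Step 2: Compute the convergence rate.
r = 1 - 2/(kappa + 1) = 1 - 2*mu/(L + mu) = (L - mu)/(L + mu) = 87/201 = 0.4328


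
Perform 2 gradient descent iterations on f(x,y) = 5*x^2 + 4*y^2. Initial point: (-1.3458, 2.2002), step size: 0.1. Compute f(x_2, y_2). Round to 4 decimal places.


Gradient descent on f(x,y) = 5*x^2 + 4*y^2.
Starting point: (-1.3458, 2.2002), alpha = 0.1
Step 1: grad_x = 2*5*-1.3458 = -13.458, grad_y = 2*4*2.2002 = 17.6016
  x_1 = -1.3458 - 0.1*-13.458 = 0.0
  y_1 = 2.2002 - 0.1*17.6016 = 0.44
Step 2: grad_x = 2*5*0.0 = 0.0, grad_y = 2*4*0.44 = 3.5203
  x_2 = 0.0 - 0.1*0.0 = 0.0
  y_2 = 0.44 - 0.1*3.5203 = 0.088
f(0.0, 0.088) = 5*0.0^2 + 4*0.088^2 = 0.031


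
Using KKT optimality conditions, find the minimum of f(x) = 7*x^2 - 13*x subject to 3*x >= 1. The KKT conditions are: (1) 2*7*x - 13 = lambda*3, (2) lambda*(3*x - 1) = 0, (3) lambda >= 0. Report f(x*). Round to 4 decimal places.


Step 1: Try lambda = 0 (constraint inactive).
Stationarity: 2*7*x - 13 = 0
x* = 13/(2*7) = 13/14 = 0.9286 (rounded; the exact value 13/14 is used below)
Check constraint: 3*0.9286 = 2.7858 >= 1 -- satisfied.
Step 2: Compute optimal value.
f(x*) = 7*(13/14)^2 - 13*(13/14) = -6.0357


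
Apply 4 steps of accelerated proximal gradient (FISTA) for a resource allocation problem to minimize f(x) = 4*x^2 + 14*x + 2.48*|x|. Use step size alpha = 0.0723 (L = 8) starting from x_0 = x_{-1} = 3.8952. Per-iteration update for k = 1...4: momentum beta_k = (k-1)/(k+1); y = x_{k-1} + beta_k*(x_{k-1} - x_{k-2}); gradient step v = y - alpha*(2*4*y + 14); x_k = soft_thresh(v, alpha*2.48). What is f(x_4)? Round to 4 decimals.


FISTA on f(x) = 4*x^2 + 14*x + 2.48*|x|
L = 8, alpha = 0.0723
Iteration 1: beta = 0.0, y = 3.8952 + 0.0*(3.8952 - 3.8952) = 3.8952
  grad(y) = 45.1616, v = y - alpha*grad = 0.63
  prox(v) = soft_thresh(0.63, 0.1793) = 0.4507
Iteration 2: beta = 0.3333, y = 0.4507 + 0.3333*(0.4507 - 3.8952) = -0.6975
  grad(y) = 8.4204, v = y - alpha*grad = -1.3062
  prox(v) = soft_thresh(-1.3062, 0.1793) = -1.1269
Iteration 3: beta = 0.5, y = -1.1269 + 0.5*(-1.1269 - 0.4507) = -1.9158
  grad(y) = -1.3261, v = y - alpha*grad = -1.8199
  prox(v) = soft_thresh(-1.8199, 0.1793) = -1.6406
Iteration 4: beta = 0.6, y = -1.6406 + 0.6*(-1.6406 + 1.1269) = -1.9488
  grad(y) = -1.5902, v = y - alpha*grad = -1.8338
  prox(v) = soft_thresh(-1.8338, 0.1793) = -1.6545
f(x_4) = 4*(-1.6545)^2 + 14*(-1.6545) + 2.48*|-1.6545| = -8.1104


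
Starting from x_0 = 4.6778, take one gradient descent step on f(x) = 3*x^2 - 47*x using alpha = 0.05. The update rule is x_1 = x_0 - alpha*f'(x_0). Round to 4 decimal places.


We compute the gradient at x_0 and apply the update.
f'(x) = 6*x - 47
f'(4.6778) = 6*4.6778 - 47 = -18.9332
x_1 = 4.6778 - 0.05*-18.9332 = 5.6245


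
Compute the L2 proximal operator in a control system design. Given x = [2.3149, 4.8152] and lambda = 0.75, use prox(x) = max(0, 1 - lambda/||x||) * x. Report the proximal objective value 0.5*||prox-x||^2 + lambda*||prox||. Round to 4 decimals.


Step 1: Compute ||x||.
||x|| = 5.3427
Step 2: Compute scaling factor.
scale = max(0, 1 - 0.75/5.3427) = 0.8596
Step 3: prox(x) = [1.9899, 4.1393]
||prox(x)|| = 4.5927
Step 4: Proximal objective.
0.5*||prox-x||^2 = 0.2813
lambda*||prox|| = 3.4445
Total = 3.7258


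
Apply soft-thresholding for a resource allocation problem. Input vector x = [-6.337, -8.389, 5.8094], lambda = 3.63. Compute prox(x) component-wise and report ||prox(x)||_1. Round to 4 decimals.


Soft-thresholding with lambda = 3.63:
prox(-6.337) = sign(-6.337)*max(|-6.337| - 3.63, 0) = -2.707
prox(-8.389) = sign(-8.389)*max(|-8.389| - 3.63, 0) = -4.759
prox(5.8094) = sign(5.8094)*max(|5.8094| - 3.63, 0) = 2.1794
prox(x) = [-2.707, -4.759, 2.1794]
||prox(x)||_1 = 2.707 + 4.759 + 2.1794 = 9.6454


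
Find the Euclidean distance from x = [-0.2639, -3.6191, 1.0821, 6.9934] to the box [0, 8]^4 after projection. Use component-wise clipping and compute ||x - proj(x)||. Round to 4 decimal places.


Project each component onto [0, 8].
clip(-0.2639) = 0.0, clip(-3.6191) = 0.0, clip(1.0821) = 1.0821, clip(6.9934) = 6.9934
Projection = [0.0, 0.0, 1.0821, 6.9934]
Squared diffs: [0.0696, 13.0979, 0.0, 0.0]
Distance = sqrt(13.1675) = 3.6287


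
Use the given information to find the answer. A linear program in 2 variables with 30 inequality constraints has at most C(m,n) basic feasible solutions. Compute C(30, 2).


Each vertex corresponds to some choice of n active constraints out of m, so the number of vertices is at most C(m, n) = m! / (n!(m-n)!).
m = 30, n = 2
Numerator: 30 * 29
Denominator: 2! = 2
C(30, 2) = 435


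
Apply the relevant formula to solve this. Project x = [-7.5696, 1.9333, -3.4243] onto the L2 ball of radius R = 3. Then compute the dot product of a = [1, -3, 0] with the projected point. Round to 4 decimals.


Step 1: Compute ||x|| (intermediates to 6 decimals).
||x|| = sqrt((-7.5696)^2 + 1.9333^2 + (-3.4243)^2) = 8.530083
Step 2: Project.
Since ||x|| > R, scale = R/||x|| = 3/8.530083 = 0.351696, proj(x) = scale * x
proj(x) = [-2.662198, 0.679934, -1.204313]
Step 3: Dot product.
a^T * proj(x) = 1*(-2.662198) - 3*0.679934 + 0*(-1.204313) = -4.702


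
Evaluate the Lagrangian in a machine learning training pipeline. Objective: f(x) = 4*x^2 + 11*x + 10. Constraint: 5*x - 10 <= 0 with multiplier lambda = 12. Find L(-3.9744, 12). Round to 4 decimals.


Step 1: Evaluate f(x).
f(-3.9744) = 4*(-3.9744)^2 + 11*(-3.9744) + 10 = 29.465
Step 2: Evaluate g(x).
g(-3.9744) = 5*-3.9744 - 10 = -29.872
Step 3: Compute Lagrangian.
L = 29.465 + 12*-29.872 = -328.999


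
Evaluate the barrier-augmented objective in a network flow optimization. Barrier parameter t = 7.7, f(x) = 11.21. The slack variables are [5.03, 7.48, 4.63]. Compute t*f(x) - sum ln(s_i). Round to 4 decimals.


Step 1: Compute log-barrier.
ln values: [1.6154, 2.0122, 1.5326]
phi = -(1.6154 + 2.0122 + 1.5326) = -5.1602
Step 2: Compute augmented objective.
t*f(x) = 7.7*11.21 = 86.317
Total = 86.317 - 5.1602 = 81.1568


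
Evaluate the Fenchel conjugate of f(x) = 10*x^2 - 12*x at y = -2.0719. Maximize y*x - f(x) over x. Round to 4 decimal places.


f*(y) = sup_x {y*x - a*x^2 - b*x} = sup_x {(y-b)*x - a*x^2}
FOC: (y - b) - 2a*x = 0 => x* = (y - b)/(2a)
x* = (-2.0719 + 12)/(2*10) = 0.4964
f*(-2.0719) = (y-b)^2/(4a) = (-2.0719 + 12)^2/(4*10)
= 98.5672/40 = 2.4642


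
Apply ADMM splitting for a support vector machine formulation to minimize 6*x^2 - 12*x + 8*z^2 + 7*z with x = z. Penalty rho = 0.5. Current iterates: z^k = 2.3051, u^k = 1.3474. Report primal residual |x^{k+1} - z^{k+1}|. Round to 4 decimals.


ADMM iteration with rho = 0.5, z^k = 2.3051, u^k = 1.3474
Step 1: x-update.
Minimize 6*x^2 - 12*x + (0.5/2)*(x - 2.3051 + 1.3474)^2
FOC: (2*6 + 0.5)*x = 12 + 0.5*(2.3051 - 1.3474)
x^{k+1} = 0.9983
Step 2: z-update.
Minimize 8*z^2 + 7*z + (0.5/2)*(0.9983 - z + 1.3474)^2
FOC: (2*8 + 0.5)*z = -7 + 0.5*(0.9983 + 1.3474)
z^{k+1} = -0.3532
Step 3: u-update.
u^{k+1} = 1.3474 + 0.9983 + 0.3532 = 2.6989
Step 4: Primal residual = |0.9983 + 0.3532| = 1.3515


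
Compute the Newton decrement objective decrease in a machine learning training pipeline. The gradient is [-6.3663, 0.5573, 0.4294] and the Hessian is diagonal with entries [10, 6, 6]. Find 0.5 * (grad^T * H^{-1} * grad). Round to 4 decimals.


Step 1: H is diagonal, so H^(-1) * g = [-0.6366, 0.0929, 0.0716].
Step 2: g^T H^(-1) g = sum_i g_i^2 / H_ii
  = (-6.3663)^2/10 + (0.5573)^2/6 + (0.4294)^2/6
  = 4.053 + 0.0518 + 0.0307 = 4.1355
Step 3: Objective decrease = 0.5 * g^T H^(-1) g = 2.0677


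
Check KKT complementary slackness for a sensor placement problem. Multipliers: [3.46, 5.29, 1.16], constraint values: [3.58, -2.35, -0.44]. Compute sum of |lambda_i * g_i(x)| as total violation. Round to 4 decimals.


KKT complementary slackness check:
lambda_1 * g_1 = 3.46 * 3.58 = 12.3868
lambda_2 * g_2 = 5.29 * -2.35 = -12.4315
lambda_3 * g_3 = 1.16 * -0.44 = -0.5104
Total violation = 12.3868 + 12.4315 + 0.5104 = 25.3287


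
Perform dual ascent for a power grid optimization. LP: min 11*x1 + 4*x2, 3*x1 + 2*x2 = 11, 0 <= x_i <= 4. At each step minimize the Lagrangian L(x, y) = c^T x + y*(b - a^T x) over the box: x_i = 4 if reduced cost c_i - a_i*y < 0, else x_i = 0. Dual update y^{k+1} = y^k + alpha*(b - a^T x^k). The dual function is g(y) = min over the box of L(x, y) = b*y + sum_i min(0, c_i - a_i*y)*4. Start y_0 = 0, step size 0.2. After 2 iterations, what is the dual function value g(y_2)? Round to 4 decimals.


Dual ascent for LP: min 11*x1 + 4*x2, 3*x1 + 2*x2 = 11, 0 <= x_i <= 4
Step 1: y^k = 0.0, reduced costs: (11.0, 4.0)
  x^k = (0.0, 0.0), subgradient = b - a^T x = 11.0
  y^{k+1} = 0.0 + 0.2*11.0 = 2.2
Step 2: y^k = 2.2, reduced costs: (4.4, -0.4)
  x^k = (0.0, 4.0), subgradient = b - a^T x = 3.0
  y^{k+1} = 2.2 + 0.2*3.0 = 2.8
Dual objective at y_2 = 2.8: reduced costs (2.6, -1.6), box minimizer x = (0.0, 4.0)
g(y_2) = b*y + (c1 - a1*y)*x1 + (c2 - a2*y)*x2 = 11*2.8 + 2.6*0.0 + (-1.6)*4.0 = 30.8 + 0.0 - 6.4 = 24.4


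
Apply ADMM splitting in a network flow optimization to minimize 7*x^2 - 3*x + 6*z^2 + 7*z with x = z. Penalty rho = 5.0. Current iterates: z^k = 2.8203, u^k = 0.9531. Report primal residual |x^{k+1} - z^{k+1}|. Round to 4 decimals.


ADMM iteration with rho = 5.0, z^k = 2.8203, u^k = 0.9531
Step 1: x-update.
Minimize 7*x^2 - 3*x + (5.0/2)*(x - 2.8203 + 0.9531)^2
FOC: (2*7 + 5.0)*x = 3 + 5.0*(2.8203 - 0.9531)
x^{k+1} = 0.6493
Step 2: z-update.
Minimize 6*z^2 + 7*z + (5.0/2)*(0.6493 - z + 0.9531)^2
FOC: (2*6 + 5.0)*z = -7 + 5.0*(0.6493 + 0.9531)
z^{k+1} = 0.0595
Step 3: u-update.
u^{k+1} = 0.9531 + 0.6493 - 0.0595 = 1.5428
Step 4: Primal residual = |0.6493 - 0.0595| = 0.5897


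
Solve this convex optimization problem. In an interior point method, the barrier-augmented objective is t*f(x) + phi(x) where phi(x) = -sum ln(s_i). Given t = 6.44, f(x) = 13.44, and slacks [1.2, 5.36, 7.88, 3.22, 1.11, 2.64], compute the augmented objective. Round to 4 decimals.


Step 1: Compute log-barrier.
ln values: [0.1823, 1.679, 2.0643, 1.1694, 0.1044, 0.9708]
phi = -(0.1823 + 1.679 + 2.0643 + 1.1694 + 0.1044 + 0.9708) = -6.1701
Step 2: Compute augmented objective.
t*f(x) = 6.44*13.44 = 86.5536
Total = 86.5536 - 6.1701 = 80.3835


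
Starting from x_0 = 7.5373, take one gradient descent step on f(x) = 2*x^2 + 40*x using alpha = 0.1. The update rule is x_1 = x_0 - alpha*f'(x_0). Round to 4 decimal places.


We compute the gradient at x_0 and apply the update.
f'(x) = 4*x + 40
f'(7.5373) = 4*7.5373 + 40 = 70.1492
x_1 = 7.5373 - 0.1*70.1492 = 0.5224


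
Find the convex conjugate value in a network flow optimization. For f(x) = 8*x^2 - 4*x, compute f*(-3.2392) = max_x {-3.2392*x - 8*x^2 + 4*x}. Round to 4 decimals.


f*(y) = sup_x {y*x - a*x^2 - b*x} = sup_x {(y-b)*x - a*x^2}
FOC: (y - b) - 2a*x = 0 => x* = (y - b)/(2a)
x* = (-3.2392 + 4)/(2*8) = 0.0476
f*(-3.2392) = (y-b)^2/(4a) = (-3.2392 + 4)^2/(4*8)
= 0.5788/32 = 0.0181


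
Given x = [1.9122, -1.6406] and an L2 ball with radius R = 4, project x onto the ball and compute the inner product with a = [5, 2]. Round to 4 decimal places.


Step 1: Compute ||x|| (intermediates to 6 decimals).
||x|| = sqrt(1.9122^2 + (-1.6406)^2) = 2.519539
Step 2: Project.
Since ||x|| <= R, proj = x (no scaling needed).
proj(x) = [1.9122, -1.6406]
Step 3: Dot product.
a^T * proj(x) = 5*1.9122 + 2*(-1.6406) = 6.2798


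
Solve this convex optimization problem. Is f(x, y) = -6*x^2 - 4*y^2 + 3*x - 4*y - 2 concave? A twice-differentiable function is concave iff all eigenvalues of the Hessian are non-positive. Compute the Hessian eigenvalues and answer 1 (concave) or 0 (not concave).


The Hessian of f(x,y) = -6*x^2 - 4*y^2 + 3*x - 4*y - 2 is:
H = [[-12, 0], [0, -8]]
Trace = -12 - 8 = -20
Determinant = -12*-8 - (0)^2 = 96
Discriminant = (-20)^2 - 4*96 = 16.0
Eigenvalues: lambda_1 = -12.0, lambda_2 = -8.0
The function is concave.

1


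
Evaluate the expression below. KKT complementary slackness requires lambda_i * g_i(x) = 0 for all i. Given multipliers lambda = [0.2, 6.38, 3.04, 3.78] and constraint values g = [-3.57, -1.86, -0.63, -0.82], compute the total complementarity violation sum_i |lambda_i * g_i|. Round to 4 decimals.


KKT complementary slackness check:
lambda_1 * g_1 = 0.2 * -3.57 = -0.714
lambda_2 * g_2 = 6.38 * -1.86 = -11.8668
lambda_3 * g_3 = 3.04 * -0.63 = -1.9152
lambda_4 * g_4 = 3.78 * -0.82 = -3.0996
Total violation = 0.714 + 11.8668 + 1.9152 + 3.0996 = 17.5956


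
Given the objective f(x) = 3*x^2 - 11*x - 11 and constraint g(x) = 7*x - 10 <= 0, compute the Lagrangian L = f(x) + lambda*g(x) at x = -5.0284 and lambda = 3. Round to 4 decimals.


Step 1: Evaluate f(x).
f(-5.0284) = 3*(-5.0284)^2 - 11*(-5.0284) - 11 = 120.1668
Step 2: Evaluate g(x).
g(-5.0284) = 7*-5.0284 - 10 = -45.1988
Step 3: Compute Lagrangian.
L = 120.1668 + 3*-45.1988 = -15.4296


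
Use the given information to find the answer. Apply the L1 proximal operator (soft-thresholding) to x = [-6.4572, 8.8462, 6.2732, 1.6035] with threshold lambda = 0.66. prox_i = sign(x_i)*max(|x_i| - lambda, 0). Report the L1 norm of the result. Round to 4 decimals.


Soft-thresholding with lambda = 0.66:
prox(-6.4572) = sign(-6.4572)*max(|-6.4572| - 0.66, 0) = -5.7972
prox(8.8462) = sign(8.8462)*max(|8.8462| - 0.66, 0) = 8.1862
prox(6.2732) = sign(6.2732)*max(|6.2732| - 0.66, 0) = 5.6132
prox(1.6035) = sign(1.6035)*max(|1.6035| - 0.66, 0) = 0.9435
prox(x) = [-5.7972, 8.1862, 5.6132, 0.9435]
||prox(x)||_1 = 5.7972 + 8.1862 + 5.6132 + 0.9435 = 20.5401


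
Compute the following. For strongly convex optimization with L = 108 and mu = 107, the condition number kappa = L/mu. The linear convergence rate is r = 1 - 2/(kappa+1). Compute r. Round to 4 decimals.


Step 1: Compute the condition number.
kappa = L/mu = 108/107 = 1.0093
Step 2: Compute the convergence rate.
r = 1 - 2/(kappa + 1) = 1 - 2*mu/(L + mu) = (L - mu)/(L + mu) = 1/215 = 0.0047


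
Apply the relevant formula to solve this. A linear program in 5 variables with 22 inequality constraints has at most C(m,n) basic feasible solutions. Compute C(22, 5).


Each vertex corresponds to some choice of n active constraints out of m, so the number of vertices is at most C(m, n) = m! / (n!(m-n)!).
m = 22, n = 5
Numerator: 22 * 21 * 20 * 19 * 18
Denominator: 5! = 120
C(22, 5) = 26334


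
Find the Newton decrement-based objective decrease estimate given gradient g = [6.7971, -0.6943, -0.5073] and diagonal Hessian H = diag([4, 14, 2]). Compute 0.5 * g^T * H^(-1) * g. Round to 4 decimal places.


Step 1: H is diagonal, so H^(-1) * g = [1.6993, -0.0496, -0.2537].
Step 2: g^T H^(-1) g = sum_i g_i^2 / H_ii
  = (6.7971)^2/4 + (-0.6943)^2/14 + (-0.5073)^2/2
  = 11.5501 + 0.0344 + 0.1287 = 11.7133
Step 3: Objective decrease = 0.5 * g^T H^(-1) g = 5.8566
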